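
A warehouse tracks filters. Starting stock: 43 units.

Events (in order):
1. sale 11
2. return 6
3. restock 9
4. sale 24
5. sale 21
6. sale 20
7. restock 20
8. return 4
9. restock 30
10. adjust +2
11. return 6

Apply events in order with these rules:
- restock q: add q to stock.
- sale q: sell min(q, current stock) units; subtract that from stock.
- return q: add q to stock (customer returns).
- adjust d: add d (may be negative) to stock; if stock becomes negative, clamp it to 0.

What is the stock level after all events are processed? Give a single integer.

Answer: 62

Derivation:
Processing events:
Start: stock = 43
  Event 1 (sale 11): sell min(11,43)=11. stock: 43 - 11 = 32. total_sold = 11
  Event 2 (return 6): 32 + 6 = 38
  Event 3 (restock 9): 38 + 9 = 47
  Event 4 (sale 24): sell min(24,47)=24. stock: 47 - 24 = 23. total_sold = 35
  Event 5 (sale 21): sell min(21,23)=21. stock: 23 - 21 = 2. total_sold = 56
  Event 6 (sale 20): sell min(20,2)=2. stock: 2 - 2 = 0. total_sold = 58
  Event 7 (restock 20): 0 + 20 = 20
  Event 8 (return 4): 20 + 4 = 24
  Event 9 (restock 30): 24 + 30 = 54
  Event 10 (adjust +2): 54 + 2 = 56
  Event 11 (return 6): 56 + 6 = 62
Final: stock = 62, total_sold = 58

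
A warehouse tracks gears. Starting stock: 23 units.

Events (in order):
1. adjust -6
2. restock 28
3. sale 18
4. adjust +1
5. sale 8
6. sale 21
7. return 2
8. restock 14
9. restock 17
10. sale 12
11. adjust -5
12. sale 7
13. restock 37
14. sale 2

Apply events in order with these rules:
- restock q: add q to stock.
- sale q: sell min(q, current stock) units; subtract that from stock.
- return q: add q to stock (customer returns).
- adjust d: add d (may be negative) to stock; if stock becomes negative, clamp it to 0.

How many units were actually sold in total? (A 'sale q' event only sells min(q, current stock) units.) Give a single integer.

Processing events:
Start: stock = 23
  Event 1 (adjust -6): 23 + -6 = 17
  Event 2 (restock 28): 17 + 28 = 45
  Event 3 (sale 18): sell min(18,45)=18. stock: 45 - 18 = 27. total_sold = 18
  Event 4 (adjust +1): 27 + 1 = 28
  Event 5 (sale 8): sell min(8,28)=8. stock: 28 - 8 = 20. total_sold = 26
  Event 6 (sale 21): sell min(21,20)=20. stock: 20 - 20 = 0. total_sold = 46
  Event 7 (return 2): 0 + 2 = 2
  Event 8 (restock 14): 2 + 14 = 16
  Event 9 (restock 17): 16 + 17 = 33
  Event 10 (sale 12): sell min(12,33)=12. stock: 33 - 12 = 21. total_sold = 58
  Event 11 (adjust -5): 21 + -5 = 16
  Event 12 (sale 7): sell min(7,16)=7. stock: 16 - 7 = 9. total_sold = 65
  Event 13 (restock 37): 9 + 37 = 46
  Event 14 (sale 2): sell min(2,46)=2. stock: 46 - 2 = 44. total_sold = 67
Final: stock = 44, total_sold = 67

Answer: 67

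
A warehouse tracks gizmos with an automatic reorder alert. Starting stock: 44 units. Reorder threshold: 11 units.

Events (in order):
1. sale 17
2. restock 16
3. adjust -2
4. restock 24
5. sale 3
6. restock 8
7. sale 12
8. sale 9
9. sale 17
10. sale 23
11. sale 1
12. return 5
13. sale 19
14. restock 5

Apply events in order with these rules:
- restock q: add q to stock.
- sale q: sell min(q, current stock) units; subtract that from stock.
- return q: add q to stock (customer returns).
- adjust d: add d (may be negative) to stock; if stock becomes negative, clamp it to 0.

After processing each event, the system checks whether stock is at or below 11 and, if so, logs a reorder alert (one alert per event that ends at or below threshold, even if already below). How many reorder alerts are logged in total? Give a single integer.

Answer: 4

Derivation:
Processing events:
Start: stock = 44
  Event 1 (sale 17): sell min(17,44)=17. stock: 44 - 17 = 27. total_sold = 17
  Event 2 (restock 16): 27 + 16 = 43
  Event 3 (adjust -2): 43 + -2 = 41
  Event 4 (restock 24): 41 + 24 = 65
  Event 5 (sale 3): sell min(3,65)=3. stock: 65 - 3 = 62. total_sold = 20
  Event 6 (restock 8): 62 + 8 = 70
  Event 7 (sale 12): sell min(12,70)=12. stock: 70 - 12 = 58. total_sold = 32
  Event 8 (sale 9): sell min(9,58)=9. stock: 58 - 9 = 49. total_sold = 41
  Event 9 (sale 17): sell min(17,49)=17. stock: 49 - 17 = 32. total_sold = 58
  Event 10 (sale 23): sell min(23,32)=23. stock: 32 - 23 = 9. total_sold = 81
  Event 11 (sale 1): sell min(1,9)=1. stock: 9 - 1 = 8. total_sold = 82
  Event 12 (return 5): 8 + 5 = 13
  Event 13 (sale 19): sell min(19,13)=13. stock: 13 - 13 = 0. total_sold = 95
  Event 14 (restock 5): 0 + 5 = 5
Final: stock = 5, total_sold = 95

Checking against threshold 11:
  After event 1: stock=27 > 11
  After event 2: stock=43 > 11
  After event 3: stock=41 > 11
  After event 4: stock=65 > 11
  After event 5: stock=62 > 11
  After event 6: stock=70 > 11
  After event 7: stock=58 > 11
  After event 8: stock=49 > 11
  After event 9: stock=32 > 11
  After event 10: stock=9 <= 11 -> ALERT
  After event 11: stock=8 <= 11 -> ALERT
  After event 12: stock=13 > 11
  After event 13: stock=0 <= 11 -> ALERT
  After event 14: stock=5 <= 11 -> ALERT
Alert events: [10, 11, 13, 14]. Count = 4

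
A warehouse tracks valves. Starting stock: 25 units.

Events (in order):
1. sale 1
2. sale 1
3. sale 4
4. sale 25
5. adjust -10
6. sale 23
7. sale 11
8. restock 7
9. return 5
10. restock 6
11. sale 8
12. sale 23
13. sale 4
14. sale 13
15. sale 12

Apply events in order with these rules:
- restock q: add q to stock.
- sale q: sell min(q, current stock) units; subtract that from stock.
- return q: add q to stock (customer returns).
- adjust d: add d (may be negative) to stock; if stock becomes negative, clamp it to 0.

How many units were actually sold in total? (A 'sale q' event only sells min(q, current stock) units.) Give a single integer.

Processing events:
Start: stock = 25
  Event 1 (sale 1): sell min(1,25)=1. stock: 25 - 1 = 24. total_sold = 1
  Event 2 (sale 1): sell min(1,24)=1. stock: 24 - 1 = 23. total_sold = 2
  Event 3 (sale 4): sell min(4,23)=4. stock: 23 - 4 = 19. total_sold = 6
  Event 4 (sale 25): sell min(25,19)=19. stock: 19 - 19 = 0. total_sold = 25
  Event 5 (adjust -10): 0 + -10 = 0 (clamped to 0)
  Event 6 (sale 23): sell min(23,0)=0. stock: 0 - 0 = 0. total_sold = 25
  Event 7 (sale 11): sell min(11,0)=0. stock: 0 - 0 = 0. total_sold = 25
  Event 8 (restock 7): 0 + 7 = 7
  Event 9 (return 5): 7 + 5 = 12
  Event 10 (restock 6): 12 + 6 = 18
  Event 11 (sale 8): sell min(8,18)=8. stock: 18 - 8 = 10. total_sold = 33
  Event 12 (sale 23): sell min(23,10)=10. stock: 10 - 10 = 0. total_sold = 43
  Event 13 (sale 4): sell min(4,0)=0. stock: 0 - 0 = 0. total_sold = 43
  Event 14 (sale 13): sell min(13,0)=0. stock: 0 - 0 = 0. total_sold = 43
  Event 15 (sale 12): sell min(12,0)=0. stock: 0 - 0 = 0. total_sold = 43
Final: stock = 0, total_sold = 43

Answer: 43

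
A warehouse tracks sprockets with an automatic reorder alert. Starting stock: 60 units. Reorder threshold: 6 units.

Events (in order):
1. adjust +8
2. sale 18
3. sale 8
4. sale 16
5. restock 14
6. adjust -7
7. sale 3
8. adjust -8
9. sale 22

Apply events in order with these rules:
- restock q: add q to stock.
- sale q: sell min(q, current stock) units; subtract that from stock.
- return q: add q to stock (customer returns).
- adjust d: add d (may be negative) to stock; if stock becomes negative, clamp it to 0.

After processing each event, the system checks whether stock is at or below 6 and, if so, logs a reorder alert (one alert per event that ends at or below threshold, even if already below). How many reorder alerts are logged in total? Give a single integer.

Processing events:
Start: stock = 60
  Event 1 (adjust +8): 60 + 8 = 68
  Event 2 (sale 18): sell min(18,68)=18. stock: 68 - 18 = 50. total_sold = 18
  Event 3 (sale 8): sell min(8,50)=8. stock: 50 - 8 = 42. total_sold = 26
  Event 4 (sale 16): sell min(16,42)=16. stock: 42 - 16 = 26. total_sold = 42
  Event 5 (restock 14): 26 + 14 = 40
  Event 6 (adjust -7): 40 + -7 = 33
  Event 7 (sale 3): sell min(3,33)=3. stock: 33 - 3 = 30. total_sold = 45
  Event 8 (adjust -8): 30 + -8 = 22
  Event 9 (sale 22): sell min(22,22)=22. stock: 22 - 22 = 0. total_sold = 67
Final: stock = 0, total_sold = 67

Checking against threshold 6:
  After event 1: stock=68 > 6
  After event 2: stock=50 > 6
  After event 3: stock=42 > 6
  After event 4: stock=26 > 6
  After event 5: stock=40 > 6
  After event 6: stock=33 > 6
  After event 7: stock=30 > 6
  After event 8: stock=22 > 6
  After event 9: stock=0 <= 6 -> ALERT
Alert events: [9]. Count = 1

Answer: 1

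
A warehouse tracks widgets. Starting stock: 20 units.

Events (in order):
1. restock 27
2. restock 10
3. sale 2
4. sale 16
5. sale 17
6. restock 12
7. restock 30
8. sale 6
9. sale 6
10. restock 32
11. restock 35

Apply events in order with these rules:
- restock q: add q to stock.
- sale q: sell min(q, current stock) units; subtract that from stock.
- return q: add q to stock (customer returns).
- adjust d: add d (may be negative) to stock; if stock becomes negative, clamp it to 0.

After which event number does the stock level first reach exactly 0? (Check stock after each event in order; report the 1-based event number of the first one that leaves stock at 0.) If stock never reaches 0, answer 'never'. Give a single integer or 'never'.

Answer: never

Derivation:
Processing events:
Start: stock = 20
  Event 1 (restock 27): 20 + 27 = 47
  Event 2 (restock 10): 47 + 10 = 57
  Event 3 (sale 2): sell min(2,57)=2. stock: 57 - 2 = 55. total_sold = 2
  Event 4 (sale 16): sell min(16,55)=16. stock: 55 - 16 = 39. total_sold = 18
  Event 5 (sale 17): sell min(17,39)=17. stock: 39 - 17 = 22. total_sold = 35
  Event 6 (restock 12): 22 + 12 = 34
  Event 7 (restock 30): 34 + 30 = 64
  Event 8 (sale 6): sell min(6,64)=6. stock: 64 - 6 = 58. total_sold = 41
  Event 9 (sale 6): sell min(6,58)=6. stock: 58 - 6 = 52. total_sold = 47
  Event 10 (restock 32): 52 + 32 = 84
  Event 11 (restock 35): 84 + 35 = 119
Final: stock = 119, total_sold = 47

Stock never reaches 0.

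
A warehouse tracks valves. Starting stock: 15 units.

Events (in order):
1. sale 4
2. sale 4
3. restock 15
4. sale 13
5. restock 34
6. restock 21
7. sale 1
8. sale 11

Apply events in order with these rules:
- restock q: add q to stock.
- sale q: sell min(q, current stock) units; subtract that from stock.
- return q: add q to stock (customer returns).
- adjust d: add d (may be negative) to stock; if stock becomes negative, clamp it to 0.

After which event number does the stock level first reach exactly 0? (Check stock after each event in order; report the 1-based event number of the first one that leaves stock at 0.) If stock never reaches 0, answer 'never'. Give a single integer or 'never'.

Answer: never

Derivation:
Processing events:
Start: stock = 15
  Event 1 (sale 4): sell min(4,15)=4. stock: 15 - 4 = 11. total_sold = 4
  Event 2 (sale 4): sell min(4,11)=4. stock: 11 - 4 = 7. total_sold = 8
  Event 3 (restock 15): 7 + 15 = 22
  Event 4 (sale 13): sell min(13,22)=13. stock: 22 - 13 = 9. total_sold = 21
  Event 5 (restock 34): 9 + 34 = 43
  Event 6 (restock 21): 43 + 21 = 64
  Event 7 (sale 1): sell min(1,64)=1. stock: 64 - 1 = 63. total_sold = 22
  Event 8 (sale 11): sell min(11,63)=11. stock: 63 - 11 = 52. total_sold = 33
Final: stock = 52, total_sold = 33

Stock never reaches 0.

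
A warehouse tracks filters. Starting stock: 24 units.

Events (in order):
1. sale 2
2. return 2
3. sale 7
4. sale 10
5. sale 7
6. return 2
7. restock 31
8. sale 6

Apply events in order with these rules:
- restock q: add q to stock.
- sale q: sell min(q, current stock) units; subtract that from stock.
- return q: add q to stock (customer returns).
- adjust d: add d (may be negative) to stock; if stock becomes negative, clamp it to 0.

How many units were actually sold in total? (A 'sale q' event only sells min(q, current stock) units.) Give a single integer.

Processing events:
Start: stock = 24
  Event 1 (sale 2): sell min(2,24)=2. stock: 24 - 2 = 22. total_sold = 2
  Event 2 (return 2): 22 + 2 = 24
  Event 3 (sale 7): sell min(7,24)=7. stock: 24 - 7 = 17. total_sold = 9
  Event 4 (sale 10): sell min(10,17)=10. stock: 17 - 10 = 7. total_sold = 19
  Event 5 (sale 7): sell min(7,7)=7. stock: 7 - 7 = 0. total_sold = 26
  Event 6 (return 2): 0 + 2 = 2
  Event 7 (restock 31): 2 + 31 = 33
  Event 8 (sale 6): sell min(6,33)=6. stock: 33 - 6 = 27. total_sold = 32
Final: stock = 27, total_sold = 32

Answer: 32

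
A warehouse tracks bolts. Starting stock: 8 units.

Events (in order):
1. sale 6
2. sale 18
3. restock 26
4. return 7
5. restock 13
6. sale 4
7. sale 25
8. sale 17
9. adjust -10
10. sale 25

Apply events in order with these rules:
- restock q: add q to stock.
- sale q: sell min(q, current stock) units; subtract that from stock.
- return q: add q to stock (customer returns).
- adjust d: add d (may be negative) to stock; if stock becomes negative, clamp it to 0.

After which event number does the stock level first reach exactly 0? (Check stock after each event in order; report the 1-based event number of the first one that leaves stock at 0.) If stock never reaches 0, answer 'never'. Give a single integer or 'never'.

Answer: 2

Derivation:
Processing events:
Start: stock = 8
  Event 1 (sale 6): sell min(6,8)=6. stock: 8 - 6 = 2. total_sold = 6
  Event 2 (sale 18): sell min(18,2)=2. stock: 2 - 2 = 0. total_sold = 8
  Event 3 (restock 26): 0 + 26 = 26
  Event 4 (return 7): 26 + 7 = 33
  Event 5 (restock 13): 33 + 13 = 46
  Event 6 (sale 4): sell min(4,46)=4. stock: 46 - 4 = 42. total_sold = 12
  Event 7 (sale 25): sell min(25,42)=25. stock: 42 - 25 = 17. total_sold = 37
  Event 8 (sale 17): sell min(17,17)=17. stock: 17 - 17 = 0. total_sold = 54
  Event 9 (adjust -10): 0 + -10 = 0 (clamped to 0)
  Event 10 (sale 25): sell min(25,0)=0. stock: 0 - 0 = 0. total_sold = 54
Final: stock = 0, total_sold = 54

First zero at event 2.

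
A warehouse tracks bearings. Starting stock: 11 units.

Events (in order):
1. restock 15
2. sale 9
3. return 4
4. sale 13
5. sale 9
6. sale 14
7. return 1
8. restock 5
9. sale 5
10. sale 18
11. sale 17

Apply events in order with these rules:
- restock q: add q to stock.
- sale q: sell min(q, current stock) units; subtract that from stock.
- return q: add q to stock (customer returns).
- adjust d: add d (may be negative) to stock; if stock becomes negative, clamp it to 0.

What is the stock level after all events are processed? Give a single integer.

Answer: 0

Derivation:
Processing events:
Start: stock = 11
  Event 1 (restock 15): 11 + 15 = 26
  Event 2 (sale 9): sell min(9,26)=9. stock: 26 - 9 = 17. total_sold = 9
  Event 3 (return 4): 17 + 4 = 21
  Event 4 (sale 13): sell min(13,21)=13. stock: 21 - 13 = 8. total_sold = 22
  Event 5 (sale 9): sell min(9,8)=8. stock: 8 - 8 = 0. total_sold = 30
  Event 6 (sale 14): sell min(14,0)=0. stock: 0 - 0 = 0. total_sold = 30
  Event 7 (return 1): 0 + 1 = 1
  Event 8 (restock 5): 1 + 5 = 6
  Event 9 (sale 5): sell min(5,6)=5. stock: 6 - 5 = 1. total_sold = 35
  Event 10 (sale 18): sell min(18,1)=1. stock: 1 - 1 = 0. total_sold = 36
  Event 11 (sale 17): sell min(17,0)=0. stock: 0 - 0 = 0. total_sold = 36
Final: stock = 0, total_sold = 36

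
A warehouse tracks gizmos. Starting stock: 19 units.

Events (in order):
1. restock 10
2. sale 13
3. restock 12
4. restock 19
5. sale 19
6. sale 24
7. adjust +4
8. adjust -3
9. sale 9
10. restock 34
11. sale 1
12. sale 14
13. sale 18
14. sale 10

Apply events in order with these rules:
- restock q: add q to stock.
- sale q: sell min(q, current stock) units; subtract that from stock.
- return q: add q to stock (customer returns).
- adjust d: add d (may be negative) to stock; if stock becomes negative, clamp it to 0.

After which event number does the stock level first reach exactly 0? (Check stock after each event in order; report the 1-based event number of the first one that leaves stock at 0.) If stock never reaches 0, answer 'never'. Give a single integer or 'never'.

Processing events:
Start: stock = 19
  Event 1 (restock 10): 19 + 10 = 29
  Event 2 (sale 13): sell min(13,29)=13. stock: 29 - 13 = 16. total_sold = 13
  Event 3 (restock 12): 16 + 12 = 28
  Event 4 (restock 19): 28 + 19 = 47
  Event 5 (sale 19): sell min(19,47)=19. stock: 47 - 19 = 28. total_sold = 32
  Event 6 (sale 24): sell min(24,28)=24. stock: 28 - 24 = 4. total_sold = 56
  Event 7 (adjust +4): 4 + 4 = 8
  Event 8 (adjust -3): 8 + -3 = 5
  Event 9 (sale 9): sell min(9,5)=5. stock: 5 - 5 = 0. total_sold = 61
  Event 10 (restock 34): 0 + 34 = 34
  Event 11 (sale 1): sell min(1,34)=1. stock: 34 - 1 = 33. total_sold = 62
  Event 12 (sale 14): sell min(14,33)=14. stock: 33 - 14 = 19. total_sold = 76
  Event 13 (sale 18): sell min(18,19)=18. stock: 19 - 18 = 1. total_sold = 94
  Event 14 (sale 10): sell min(10,1)=1. stock: 1 - 1 = 0. total_sold = 95
Final: stock = 0, total_sold = 95

First zero at event 9.

Answer: 9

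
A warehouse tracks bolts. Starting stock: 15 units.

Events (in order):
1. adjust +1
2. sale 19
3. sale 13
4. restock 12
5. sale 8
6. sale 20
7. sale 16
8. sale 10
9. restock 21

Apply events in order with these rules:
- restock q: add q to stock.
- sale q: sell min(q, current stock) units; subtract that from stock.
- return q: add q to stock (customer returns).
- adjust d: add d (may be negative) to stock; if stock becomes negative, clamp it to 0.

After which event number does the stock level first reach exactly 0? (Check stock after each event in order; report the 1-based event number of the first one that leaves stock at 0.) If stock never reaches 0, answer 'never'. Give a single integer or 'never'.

Processing events:
Start: stock = 15
  Event 1 (adjust +1): 15 + 1 = 16
  Event 2 (sale 19): sell min(19,16)=16. stock: 16 - 16 = 0. total_sold = 16
  Event 3 (sale 13): sell min(13,0)=0. stock: 0 - 0 = 0. total_sold = 16
  Event 4 (restock 12): 0 + 12 = 12
  Event 5 (sale 8): sell min(8,12)=8. stock: 12 - 8 = 4. total_sold = 24
  Event 6 (sale 20): sell min(20,4)=4. stock: 4 - 4 = 0. total_sold = 28
  Event 7 (sale 16): sell min(16,0)=0. stock: 0 - 0 = 0. total_sold = 28
  Event 8 (sale 10): sell min(10,0)=0. stock: 0 - 0 = 0. total_sold = 28
  Event 9 (restock 21): 0 + 21 = 21
Final: stock = 21, total_sold = 28

First zero at event 2.

Answer: 2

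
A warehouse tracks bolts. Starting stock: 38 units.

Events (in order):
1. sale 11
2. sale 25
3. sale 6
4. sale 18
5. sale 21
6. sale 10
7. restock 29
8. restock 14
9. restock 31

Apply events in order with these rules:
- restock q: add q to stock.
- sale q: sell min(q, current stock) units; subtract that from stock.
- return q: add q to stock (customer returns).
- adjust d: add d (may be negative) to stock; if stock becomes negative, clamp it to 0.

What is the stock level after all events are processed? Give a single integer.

Processing events:
Start: stock = 38
  Event 1 (sale 11): sell min(11,38)=11. stock: 38 - 11 = 27. total_sold = 11
  Event 2 (sale 25): sell min(25,27)=25. stock: 27 - 25 = 2. total_sold = 36
  Event 3 (sale 6): sell min(6,2)=2. stock: 2 - 2 = 0. total_sold = 38
  Event 4 (sale 18): sell min(18,0)=0. stock: 0 - 0 = 0. total_sold = 38
  Event 5 (sale 21): sell min(21,0)=0. stock: 0 - 0 = 0. total_sold = 38
  Event 6 (sale 10): sell min(10,0)=0. stock: 0 - 0 = 0. total_sold = 38
  Event 7 (restock 29): 0 + 29 = 29
  Event 8 (restock 14): 29 + 14 = 43
  Event 9 (restock 31): 43 + 31 = 74
Final: stock = 74, total_sold = 38

Answer: 74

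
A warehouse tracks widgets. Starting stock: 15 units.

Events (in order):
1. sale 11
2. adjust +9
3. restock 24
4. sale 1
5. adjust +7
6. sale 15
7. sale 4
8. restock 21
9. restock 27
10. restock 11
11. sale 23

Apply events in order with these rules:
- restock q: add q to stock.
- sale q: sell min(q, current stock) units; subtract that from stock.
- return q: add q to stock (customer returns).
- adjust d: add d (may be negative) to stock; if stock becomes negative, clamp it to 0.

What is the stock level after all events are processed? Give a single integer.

Answer: 60

Derivation:
Processing events:
Start: stock = 15
  Event 1 (sale 11): sell min(11,15)=11. stock: 15 - 11 = 4. total_sold = 11
  Event 2 (adjust +9): 4 + 9 = 13
  Event 3 (restock 24): 13 + 24 = 37
  Event 4 (sale 1): sell min(1,37)=1. stock: 37 - 1 = 36. total_sold = 12
  Event 5 (adjust +7): 36 + 7 = 43
  Event 6 (sale 15): sell min(15,43)=15. stock: 43 - 15 = 28. total_sold = 27
  Event 7 (sale 4): sell min(4,28)=4. stock: 28 - 4 = 24. total_sold = 31
  Event 8 (restock 21): 24 + 21 = 45
  Event 9 (restock 27): 45 + 27 = 72
  Event 10 (restock 11): 72 + 11 = 83
  Event 11 (sale 23): sell min(23,83)=23. stock: 83 - 23 = 60. total_sold = 54
Final: stock = 60, total_sold = 54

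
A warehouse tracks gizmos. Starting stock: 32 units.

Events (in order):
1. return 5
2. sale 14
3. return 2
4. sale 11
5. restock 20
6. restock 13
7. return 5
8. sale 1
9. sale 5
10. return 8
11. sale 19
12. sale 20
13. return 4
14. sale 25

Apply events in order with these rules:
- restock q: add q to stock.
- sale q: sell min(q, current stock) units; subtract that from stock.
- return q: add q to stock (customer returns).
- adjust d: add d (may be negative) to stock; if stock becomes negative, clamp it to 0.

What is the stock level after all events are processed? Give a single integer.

Answer: 0

Derivation:
Processing events:
Start: stock = 32
  Event 1 (return 5): 32 + 5 = 37
  Event 2 (sale 14): sell min(14,37)=14. stock: 37 - 14 = 23. total_sold = 14
  Event 3 (return 2): 23 + 2 = 25
  Event 4 (sale 11): sell min(11,25)=11. stock: 25 - 11 = 14. total_sold = 25
  Event 5 (restock 20): 14 + 20 = 34
  Event 6 (restock 13): 34 + 13 = 47
  Event 7 (return 5): 47 + 5 = 52
  Event 8 (sale 1): sell min(1,52)=1. stock: 52 - 1 = 51. total_sold = 26
  Event 9 (sale 5): sell min(5,51)=5. stock: 51 - 5 = 46. total_sold = 31
  Event 10 (return 8): 46 + 8 = 54
  Event 11 (sale 19): sell min(19,54)=19. stock: 54 - 19 = 35. total_sold = 50
  Event 12 (sale 20): sell min(20,35)=20. stock: 35 - 20 = 15. total_sold = 70
  Event 13 (return 4): 15 + 4 = 19
  Event 14 (sale 25): sell min(25,19)=19. stock: 19 - 19 = 0. total_sold = 89
Final: stock = 0, total_sold = 89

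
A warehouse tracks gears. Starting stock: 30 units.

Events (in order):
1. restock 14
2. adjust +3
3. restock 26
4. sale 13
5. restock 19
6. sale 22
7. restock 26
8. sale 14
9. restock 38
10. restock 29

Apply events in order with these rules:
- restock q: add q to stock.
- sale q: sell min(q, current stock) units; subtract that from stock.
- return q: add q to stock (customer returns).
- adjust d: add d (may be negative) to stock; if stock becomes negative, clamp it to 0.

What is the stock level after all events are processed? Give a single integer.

Answer: 136

Derivation:
Processing events:
Start: stock = 30
  Event 1 (restock 14): 30 + 14 = 44
  Event 2 (adjust +3): 44 + 3 = 47
  Event 3 (restock 26): 47 + 26 = 73
  Event 4 (sale 13): sell min(13,73)=13. stock: 73 - 13 = 60. total_sold = 13
  Event 5 (restock 19): 60 + 19 = 79
  Event 6 (sale 22): sell min(22,79)=22. stock: 79 - 22 = 57. total_sold = 35
  Event 7 (restock 26): 57 + 26 = 83
  Event 8 (sale 14): sell min(14,83)=14. stock: 83 - 14 = 69. total_sold = 49
  Event 9 (restock 38): 69 + 38 = 107
  Event 10 (restock 29): 107 + 29 = 136
Final: stock = 136, total_sold = 49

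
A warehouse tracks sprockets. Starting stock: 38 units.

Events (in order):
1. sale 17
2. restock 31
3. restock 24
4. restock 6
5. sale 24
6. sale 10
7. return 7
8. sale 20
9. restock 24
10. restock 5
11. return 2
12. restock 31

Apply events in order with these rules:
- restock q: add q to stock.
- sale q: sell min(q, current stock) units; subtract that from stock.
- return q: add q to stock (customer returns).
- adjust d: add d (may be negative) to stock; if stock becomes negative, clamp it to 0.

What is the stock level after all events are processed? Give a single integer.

Answer: 97

Derivation:
Processing events:
Start: stock = 38
  Event 1 (sale 17): sell min(17,38)=17. stock: 38 - 17 = 21. total_sold = 17
  Event 2 (restock 31): 21 + 31 = 52
  Event 3 (restock 24): 52 + 24 = 76
  Event 4 (restock 6): 76 + 6 = 82
  Event 5 (sale 24): sell min(24,82)=24. stock: 82 - 24 = 58. total_sold = 41
  Event 6 (sale 10): sell min(10,58)=10. stock: 58 - 10 = 48. total_sold = 51
  Event 7 (return 7): 48 + 7 = 55
  Event 8 (sale 20): sell min(20,55)=20. stock: 55 - 20 = 35. total_sold = 71
  Event 9 (restock 24): 35 + 24 = 59
  Event 10 (restock 5): 59 + 5 = 64
  Event 11 (return 2): 64 + 2 = 66
  Event 12 (restock 31): 66 + 31 = 97
Final: stock = 97, total_sold = 71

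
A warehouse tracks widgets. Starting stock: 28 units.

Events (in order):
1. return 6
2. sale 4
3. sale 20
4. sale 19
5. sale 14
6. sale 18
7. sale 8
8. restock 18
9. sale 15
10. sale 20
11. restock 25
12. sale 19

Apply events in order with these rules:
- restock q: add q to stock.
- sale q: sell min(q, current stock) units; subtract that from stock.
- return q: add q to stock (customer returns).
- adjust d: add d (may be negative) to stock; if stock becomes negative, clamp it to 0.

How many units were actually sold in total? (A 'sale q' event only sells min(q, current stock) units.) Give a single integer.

Answer: 71

Derivation:
Processing events:
Start: stock = 28
  Event 1 (return 6): 28 + 6 = 34
  Event 2 (sale 4): sell min(4,34)=4. stock: 34 - 4 = 30. total_sold = 4
  Event 3 (sale 20): sell min(20,30)=20. stock: 30 - 20 = 10. total_sold = 24
  Event 4 (sale 19): sell min(19,10)=10. stock: 10 - 10 = 0. total_sold = 34
  Event 5 (sale 14): sell min(14,0)=0. stock: 0 - 0 = 0. total_sold = 34
  Event 6 (sale 18): sell min(18,0)=0. stock: 0 - 0 = 0. total_sold = 34
  Event 7 (sale 8): sell min(8,0)=0. stock: 0 - 0 = 0. total_sold = 34
  Event 8 (restock 18): 0 + 18 = 18
  Event 9 (sale 15): sell min(15,18)=15. stock: 18 - 15 = 3. total_sold = 49
  Event 10 (sale 20): sell min(20,3)=3. stock: 3 - 3 = 0. total_sold = 52
  Event 11 (restock 25): 0 + 25 = 25
  Event 12 (sale 19): sell min(19,25)=19. stock: 25 - 19 = 6. total_sold = 71
Final: stock = 6, total_sold = 71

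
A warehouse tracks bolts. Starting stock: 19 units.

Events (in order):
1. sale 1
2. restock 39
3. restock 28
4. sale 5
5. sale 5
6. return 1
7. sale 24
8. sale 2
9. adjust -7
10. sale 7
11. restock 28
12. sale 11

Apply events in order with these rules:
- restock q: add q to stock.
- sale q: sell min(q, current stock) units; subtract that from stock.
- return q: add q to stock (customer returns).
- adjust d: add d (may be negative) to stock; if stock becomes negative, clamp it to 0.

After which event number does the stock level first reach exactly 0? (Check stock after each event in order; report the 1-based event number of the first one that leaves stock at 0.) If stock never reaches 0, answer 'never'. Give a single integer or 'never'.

Answer: never

Derivation:
Processing events:
Start: stock = 19
  Event 1 (sale 1): sell min(1,19)=1. stock: 19 - 1 = 18. total_sold = 1
  Event 2 (restock 39): 18 + 39 = 57
  Event 3 (restock 28): 57 + 28 = 85
  Event 4 (sale 5): sell min(5,85)=5. stock: 85 - 5 = 80. total_sold = 6
  Event 5 (sale 5): sell min(5,80)=5. stock: 80 - 5 = 75. total_sold = 11
  Event 6 (return 1): 75 + 1 = 76
  Event 7 (sale 24): sell min(24,76)=24. stock: 76 - 24 = 52. total_sold = 35
  Event 8 (sale 2): sell min(2,52)=2. stock: 52 - 2 = 50. total_sold = 37
  Event 9 (adjust -7): 50 + -7 = 43
  Event 10 (sale 7): sell min(7,43)=7. stock: 43 - 7 = 36. total_sold = 44
  Event 11 (restock 28): 36 + 28 = 64
  Event 12 (sale 11): sell min(11,64)=11. stock: 64 - 11 = 53. total_sold = 55
Final: stock = 53, total_sold = 55

Stock never reaches 0.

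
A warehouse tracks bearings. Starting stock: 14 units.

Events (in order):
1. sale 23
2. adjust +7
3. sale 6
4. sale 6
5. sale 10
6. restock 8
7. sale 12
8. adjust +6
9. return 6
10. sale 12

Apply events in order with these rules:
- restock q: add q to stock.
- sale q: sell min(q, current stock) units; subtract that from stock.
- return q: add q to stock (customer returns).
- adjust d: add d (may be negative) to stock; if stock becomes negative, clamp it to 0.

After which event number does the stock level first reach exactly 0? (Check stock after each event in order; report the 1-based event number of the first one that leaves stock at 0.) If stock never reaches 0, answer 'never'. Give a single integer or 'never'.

Answer: 1

Derivation:
Processing events:
Start: stock = 14
  Event 1 (sale 23): sell min(23,14)=14. stock: 14 - 14 = 0. total_sold = 14
  Event 2 (adjust +7): 0 + 7 = 7
  Event 3 (sale 6): sell min(6,7)=6. stock: 7 - 6 = 1. total_sold = 20
  Event 4 (sale 6): sell min(6,1)=1. stock: 1 - 1 = 0. total_sold = 21
  Event 5 (sale 10): sell min(10,0)=0. stock: 0 - 0 = 0. total_sold = 21
  Event 6 (restock 8): 0 + 8 = 8
  Event 7 (sale 12): sell min(12,8)=8. stock: 8 - 8 = 0. total_sold = 29
  Event 8 (adjust +6): 0 + 6 = 6
  Event 9 (return 6): 6 + 6 = 12
  Event 10 (sale 12): sell min(12,12)=12. stock: 12 - 12 = 0. total_sold = 41
Final: stock = 0, total_sold = 41

First zero at event 1.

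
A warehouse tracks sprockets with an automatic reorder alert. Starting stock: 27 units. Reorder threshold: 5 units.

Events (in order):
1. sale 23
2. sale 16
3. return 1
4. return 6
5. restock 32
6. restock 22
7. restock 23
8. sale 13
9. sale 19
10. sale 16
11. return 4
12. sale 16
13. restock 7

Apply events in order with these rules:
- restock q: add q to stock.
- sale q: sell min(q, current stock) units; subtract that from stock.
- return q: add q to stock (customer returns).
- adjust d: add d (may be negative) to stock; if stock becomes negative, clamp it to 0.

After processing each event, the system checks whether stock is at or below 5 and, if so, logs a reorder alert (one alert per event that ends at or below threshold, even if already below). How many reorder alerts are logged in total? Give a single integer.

Answer: 3

Derivation:
Processing events:
Start: stock = 27
  Event 1 (sale 23): sell min(23,27)=23. stock: 27 - 23 = 4. total_sold = 23
  Event 2 (sale 16): sell min(16,4)=4. stock: 4 - 4 = 0. total_sold = 27
  Event 3 (return 1): 0 + 1 = 1
  Event 4 (return 6): 1 + 6 = 7
  Event 5 (restock 32): 7 + 32 = 39
  Event 6 (restock 22): 39 + 22 = 61
  Event 7 (restock 23): 61 + 23 = 84
  Event 8 (sale 13): sell min(13,84)=13. stock: 84 - 13 = 71. total_sold = 40
  Event 9 (sale 19): sell min(19,71)=19. stock: 71 - 19 = 52. total_sold = 59
  Event 10 (sale 16): sell min(16,52)=16. stock: 52 - 16 = 36. total_sold = 75
  Event 11 (return 4): 36 + 4 = 40
  Event 12 (sale 16): sell min(16,40)=16. stock: 40 - 16 = 24. total_sold = 91
  Event 13 (restock 7): 24 + 7 = 31
Final: stock = 31, total_sold = 91

Checking against threshold 5:
  After event 1: stock=4 <= 5 -> ALERT
  After event 2: stock=0 <= 5 -> ALERT
  After event 3: stock=1 <= 5 -> ALERT
  After event 4: stock=7 > 5
  After event 5: stock=39 > 5
  After event 6: stock=61 > 5
  After event 7: stock=84 > 5
  After event 8: stock=71 > 5
  After event 9: stock=52 > 5
  After event 10: stock=36 > 5
  After event 11: stock=40 > 5
  After event 12: stock=24 > 5
  After event 13: stock=31 > 5
Alert events: [1, 2, 3]. Count = 3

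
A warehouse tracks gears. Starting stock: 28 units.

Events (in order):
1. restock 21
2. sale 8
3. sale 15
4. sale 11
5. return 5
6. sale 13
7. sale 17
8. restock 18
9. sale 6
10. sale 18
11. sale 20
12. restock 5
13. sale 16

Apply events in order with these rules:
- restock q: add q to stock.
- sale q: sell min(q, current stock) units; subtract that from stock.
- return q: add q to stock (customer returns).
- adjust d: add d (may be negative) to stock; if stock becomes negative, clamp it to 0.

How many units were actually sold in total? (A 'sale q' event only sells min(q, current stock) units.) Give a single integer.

Processing events:
Start: stock = 28
  Event 1 (restock 21): 28 + 21 = 49
  Event 2 (sale 8): sell min(8,49)=8. stock: 49 - 8 = 41. total_sold = 8
  Event 3 (sale 15): sell min(15,41)=15. stock: 41 - 15 = 26. total_sold = 23
  Event 4 (sale 11): sell min(11,26)=11. stock: 26 - 11 = 15. total_sold = 34
  Event 5 (return 5): 15 + 5 = 20
  Event 6 (sale 13): sell min(13,20)=13. stock: 20 - 13 = 7. total_sold = 47
  Event 7 (sale 17): sell min(17,7)=7. stock: 7 - 7 = 0. total_sold = 54
  Event 8 (restock 18): 0 + 18 = 18
  Event 9 (sale 6): sell min(6,18)=6. stock: 18 - 6 = 12. total_sold = 60
  Event 10 (sale 18): sell min(18,12)=12. stock: 12 - 12 = 0. total_sold = 72
  Event 11 (sale 20): sell min(20,0)=0. stock: 0 - 0 = 0. total_sold = 72
  Event 12 (restock 5): 0 + 5 = 5
  Event 13 (sale 16): sell min(16,5)=5. stock: 5 - 5 = 0. total_sold = 77
Final: stock = 0, total_sold = 77

Answer: 77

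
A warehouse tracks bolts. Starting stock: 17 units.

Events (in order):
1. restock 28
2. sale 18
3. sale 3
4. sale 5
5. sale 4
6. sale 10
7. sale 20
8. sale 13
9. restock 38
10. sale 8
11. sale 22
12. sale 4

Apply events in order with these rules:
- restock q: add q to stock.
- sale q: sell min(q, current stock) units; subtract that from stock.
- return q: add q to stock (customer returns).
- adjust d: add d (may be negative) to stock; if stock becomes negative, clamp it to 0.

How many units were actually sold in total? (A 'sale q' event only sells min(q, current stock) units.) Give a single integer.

Answer: 79

Derivation:
Processing events:
Start: stock = 17
  Event 1 (restock 28): 17 + 28 = 45
  Event 2 (sale 18): sell min(18,45)=18. stock: 45 - 18 = 27. total_sold = 18
  Event 3 (sale 3): sell min(3,27)=3. stock: 27 - 3 = 24. total_sold = 21
  Event 4 (sale 5): sell min(5,24)=5. stock: 24 - 5 = 19. total_sold = 26
  Event 5 (sale 4): sell min(4,19)=4. stock: 19 - 4 = 15. total_sold = 30
  Event 6 (sale 10): sell min(10,15)=10. stock: 15 - 10 = 5. total_sold = 40
  Event 7 (sale 20): sell min(20,5)=5. stock: 5 - 5 = 0. total_sold = 45
  Event 8 (sale 13): sell min(13,0)=0. stock: 0 - 0 = 0. total_sold = 45
  Event 9 (restock 38): 0 + 38 = 38
  Event 10 (sale 8): sell min(8,38)=8. stock: 38 - 8 = 30. total_sold = 53
  Event 11 (sale 22): sell min(22,30)=22. stock: 30 - 22 = 8. total_sold = 75
  Event 12 (sale 4): sell min(4,8)=4. stock: 8 - 4 = 4. total_sold = 79
Final: stock = 4, total_sold = 79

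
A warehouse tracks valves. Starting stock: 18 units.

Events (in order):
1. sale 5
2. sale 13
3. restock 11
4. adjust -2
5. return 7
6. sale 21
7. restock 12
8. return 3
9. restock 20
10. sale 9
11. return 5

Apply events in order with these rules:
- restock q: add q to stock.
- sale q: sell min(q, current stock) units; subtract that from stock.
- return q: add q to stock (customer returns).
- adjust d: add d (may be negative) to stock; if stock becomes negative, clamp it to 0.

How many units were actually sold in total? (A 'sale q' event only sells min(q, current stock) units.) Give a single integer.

Answer: 43

Derivation:
Processing events:
Start: stock = 18
  Event 1 (sale 5): sell min(5,18)=5. stock: 18 - 5 = 13. total_sold = 5
  Event 2 (sale 13): sell min(13,13)=13. stock: 13 - 13 = 0. total_sold = 18
  Event 3 (restock 11): 0 + 11 = 11
  Event 4 (adjust -2): 11 + -2 = 9
  Event 5 (return 7): 9 + 7 = 16
  Event 6 (sale 21): sell min(21,16)=16. stock: 16 - 16 = 0. total_sold = 34
  Event 7 (restock 12): 0 + 12 = 12
  Event 8 (return 3): 12 + 3 = 15
  Event 9 (restock 20): 15 + 20 = 35
  Event 10 (sale 9): sell min(9,35)=9. stock: 35 - 9 = 26. total_sold = 43
  Event 11 (return 5): 26 + 5 = 31
Final: stock = 31, total_sold = 43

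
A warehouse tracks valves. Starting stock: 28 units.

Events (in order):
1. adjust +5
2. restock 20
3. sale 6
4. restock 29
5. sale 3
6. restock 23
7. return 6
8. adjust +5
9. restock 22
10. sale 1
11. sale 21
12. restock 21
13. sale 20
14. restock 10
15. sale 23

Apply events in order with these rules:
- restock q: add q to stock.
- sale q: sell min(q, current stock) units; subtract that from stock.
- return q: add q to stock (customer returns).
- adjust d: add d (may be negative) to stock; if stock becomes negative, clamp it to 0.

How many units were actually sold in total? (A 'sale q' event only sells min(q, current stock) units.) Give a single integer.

Answer: 74

Derivation:
Processing events:
Start: stock = 28
  Event 1 (adjust +5): 28 + 5 = 33
  Event 2 (restock 20): 33 + 20 = 53
  Event 3 (sale 6): sell min(6,53)=6. stock: 53 - 6 = 47. total_sold = 6
  Event 4 (restock 29): 47 + 29 = 76
  Event 5 (sale 3): sell min(3,76)=3. stock: 76 - 3 = 73. total_sold = 9
  Event 6 (restock 23): 73 + 23 = 96
  Event 7 (return 6): 96 + 6 = 102
  Event 8 (adjust +5): 102 + 5 = 107
  Event 9 (restock 22): 107 + 22 = 129
  Event 10 (sale 1): sell min(1,129)=1. stock: 129 - 1 = 128. total_sold = 10
  Event 11 (sale 21): sell min(21,128)=21. stock: 128 - 21 = 107. total_sold = 31
  Event 12 (restock 21): 107 + 21 = 128
  Event 13 (sale 20): sell min(20,128)=20. stock: 128 - 20 = 108. total_sold = 51
  Event 14 (restock 10): 108 + 10 = 118
  Event 15 (sale 23): sell min(23,118)=23. stock: 118 - 23 = 95. total_sold = 74
Final: stock = 95, total_sold = 74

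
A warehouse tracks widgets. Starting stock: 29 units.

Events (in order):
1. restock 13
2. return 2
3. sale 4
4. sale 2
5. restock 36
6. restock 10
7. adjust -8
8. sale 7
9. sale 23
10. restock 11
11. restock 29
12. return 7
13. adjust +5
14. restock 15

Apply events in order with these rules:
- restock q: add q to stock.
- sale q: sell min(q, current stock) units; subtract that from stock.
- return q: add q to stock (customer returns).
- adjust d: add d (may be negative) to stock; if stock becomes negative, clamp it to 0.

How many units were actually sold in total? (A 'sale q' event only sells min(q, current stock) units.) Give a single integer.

Processing events:
Start: stock = 29
  Event 1 (restock 13): 29 + 13 = 42
  Event 2 (return 2): 42 + 2 = 44
  Event 3 (sale 4): sell min(4,44)=4. stock: 44 - 4 = 40. total_sold = 4
  Event 4 (sale 2): sell min(2,40)=2. stock: 40 - 2 = 38. total_sold = 6
  Event 5 (restock 36): 38 + 36 = 74
  Event 6 (restock 10): 74 + 10 = 84
  Event 7 (adjust -8): 84 + -8 = 76
  Event 8 (sale 7): sell min(7,76)=7. stock: 76 - 7 = 69. total_sold = 13
  Event 9 (sale 23): sell min(23,69)=23. stock: 69 - 23 = 46. total_sold = 36
  Event 10 (restock 11): 46 + 11 = 57
  Event 11 (restock 29): 57 + 29 = 86
  Event 12 (return 7): 86 + 7 = 93
  Event 13 (adjust +5): 93 + 5 = 98
  Event 14 (restock 15): 98 + 15 = 113
Final: stock = 113, total_sold = 36

Answer: 36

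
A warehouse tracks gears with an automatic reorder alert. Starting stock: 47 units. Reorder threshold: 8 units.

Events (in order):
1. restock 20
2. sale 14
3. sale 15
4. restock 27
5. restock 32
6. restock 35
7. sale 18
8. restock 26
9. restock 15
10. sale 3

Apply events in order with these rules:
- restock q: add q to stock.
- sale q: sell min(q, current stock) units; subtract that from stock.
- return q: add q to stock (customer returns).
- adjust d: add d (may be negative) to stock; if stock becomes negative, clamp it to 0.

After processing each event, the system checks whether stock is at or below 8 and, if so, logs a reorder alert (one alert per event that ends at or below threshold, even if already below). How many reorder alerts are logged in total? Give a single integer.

Processing events:
Start: stock = 47
  Event 1 (restock 20): 47 + 20 = 67
  Event 2 (sale 14): sell min(14,67)=14. stock: 67 - 14 = 53. total_sold = 14
  Event 3 (sale 15): sell min(15,53)=15. stock: 53 - 15 = 38. total_sold = 29
  Event 4 (restock 27): 38 + 27 = 65
  Event 5 (restock 32): 65 + 32 = 97
  Event 6 (restock 35): 97 + 35 = 132
  Event 7 (sale 18): sell min(18,132)=18. stock: 132 - 18 = 114. total_sold = 47
  Event 8 (restock 26): 114 + 26 = 140
  Event 9 (restock 15): 140 + 15 = 155
  Event 10 (sale 3): sell min(3,155)=3. stock: 155 - 3 = 152. total_sold = 50
Final: stock = 152, total_sold = 50

Checking against threshold 8:
  After event 1: stock=67 > 8
  After event 2: stock=53 > 8
  After event 3: stock=38 > 8
  After event 4: stock=65 > 8
  After event 5: stock=97 > 8
  After event 6: stock=132 > 8
  After event 7: stock=114 > 8
  After event 8: stock=140 > 8
  After event 9: stock=155 > 8
  After event 10: stock=152 > 8
Alert events: []. Count = 0

Answer: 0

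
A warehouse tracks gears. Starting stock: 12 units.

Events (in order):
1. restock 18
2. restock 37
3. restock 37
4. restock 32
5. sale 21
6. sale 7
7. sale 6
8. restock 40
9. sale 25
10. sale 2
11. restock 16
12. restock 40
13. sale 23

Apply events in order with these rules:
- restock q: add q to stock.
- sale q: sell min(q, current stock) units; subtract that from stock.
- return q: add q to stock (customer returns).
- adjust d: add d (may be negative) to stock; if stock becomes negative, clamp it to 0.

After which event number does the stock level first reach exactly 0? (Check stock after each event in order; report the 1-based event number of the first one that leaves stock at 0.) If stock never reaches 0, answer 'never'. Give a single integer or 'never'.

Answer: never

Derivation:
Processing events:
Start: stock = 12
  Event 1 (restock 18): 12 + 18 = 30
  Event 2 (restock 37): 30 + 37 = 67
  Event 3 (restock 37): 67 + 37 = 104
  Event 4 (restock 32): 104 + 32 = 136
  Event 5 (sale 21): sell min(21,136)=21. stock: 136 - 21 = 115. total_sold = 21
  Event 6 (sale 7): sell min(7,115)=7. stock: 115 - 7 = 108. total_sold = 28
  Event 7 (sale 6): sell min(6,108)=6. stock: 108 - 6 = 102. total_sold = 34
  Event 8 (restock 40): 102 + 40 = 142
  Event 9 (sale 25): sell min(25,142)=25. stock: 142 - 25 = 117. total_sold = 59
  Event 10 (sale 2): sell min(2,117)=2. stock: 117 - 2 = 115. total_sold = 61
  Event 11 (restock 16): 115 + 16 = 131
  Event 12 (restock 40): 131 + 40 = 171
  Event 13 (sale 23): sell min(23,171)=23. stock: 171 - 23 = 148. total_sold = 84
Final: stock = 148, total_sold = 84

Stock never reaches 0.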